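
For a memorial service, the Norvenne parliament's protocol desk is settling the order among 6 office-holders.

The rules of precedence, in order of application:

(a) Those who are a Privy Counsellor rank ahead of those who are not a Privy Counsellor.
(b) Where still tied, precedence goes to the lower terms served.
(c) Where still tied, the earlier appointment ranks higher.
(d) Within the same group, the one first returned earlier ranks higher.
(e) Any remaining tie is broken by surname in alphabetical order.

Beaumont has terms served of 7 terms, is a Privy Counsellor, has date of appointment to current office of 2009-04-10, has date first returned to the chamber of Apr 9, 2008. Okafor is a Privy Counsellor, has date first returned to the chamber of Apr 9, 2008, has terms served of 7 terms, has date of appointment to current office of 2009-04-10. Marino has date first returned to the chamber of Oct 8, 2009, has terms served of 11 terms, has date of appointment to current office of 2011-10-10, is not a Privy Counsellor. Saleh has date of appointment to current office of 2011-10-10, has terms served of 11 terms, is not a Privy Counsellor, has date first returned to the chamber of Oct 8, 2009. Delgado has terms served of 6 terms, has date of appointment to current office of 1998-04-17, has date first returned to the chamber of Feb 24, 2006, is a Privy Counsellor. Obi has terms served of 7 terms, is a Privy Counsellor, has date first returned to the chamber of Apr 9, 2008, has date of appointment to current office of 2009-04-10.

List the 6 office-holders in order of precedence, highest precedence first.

Delgado, Beaumont, Obi, Okafor, Marino, Saleh

By the first rule: Delgado, Beaumont, Obi and Okafor (each a Privy Counsellor); then Marino and Saleh (both not a Privy Counsellor).
Among Delgado, Beaumont, Obi and Okafor, by terms served (lower first): Delgado (6 terms) before Beaumont, Obi and Okafor (7 terms).
Beaumont, Obi and Okafor all have date of appointment to current office 2009-04-10, so the next rule applies.
Beaumont, Obi and Okafor all have date first returned to the chamber Apr 9, 2008, so the next rule applies.
Among Beaumont, Obi and Okafor, alphabetically by surname: Beaumont before Obi before Okafor.
Marino and Saleh both have terms served 11 terms, so the next rule applies.
Marino and Saleh both have date of appointment to current office 2011-10-10, so the next rule applies.
Marino and Saleh both have date first returned to the chamber Oct 8, 2009, so the next rule applies.
Among Marino and Saleh, alphabetically by surname: Marino before Saleh.
Full order: Delgado, Beaumont, Obi, Okafor, Marino, Saleh.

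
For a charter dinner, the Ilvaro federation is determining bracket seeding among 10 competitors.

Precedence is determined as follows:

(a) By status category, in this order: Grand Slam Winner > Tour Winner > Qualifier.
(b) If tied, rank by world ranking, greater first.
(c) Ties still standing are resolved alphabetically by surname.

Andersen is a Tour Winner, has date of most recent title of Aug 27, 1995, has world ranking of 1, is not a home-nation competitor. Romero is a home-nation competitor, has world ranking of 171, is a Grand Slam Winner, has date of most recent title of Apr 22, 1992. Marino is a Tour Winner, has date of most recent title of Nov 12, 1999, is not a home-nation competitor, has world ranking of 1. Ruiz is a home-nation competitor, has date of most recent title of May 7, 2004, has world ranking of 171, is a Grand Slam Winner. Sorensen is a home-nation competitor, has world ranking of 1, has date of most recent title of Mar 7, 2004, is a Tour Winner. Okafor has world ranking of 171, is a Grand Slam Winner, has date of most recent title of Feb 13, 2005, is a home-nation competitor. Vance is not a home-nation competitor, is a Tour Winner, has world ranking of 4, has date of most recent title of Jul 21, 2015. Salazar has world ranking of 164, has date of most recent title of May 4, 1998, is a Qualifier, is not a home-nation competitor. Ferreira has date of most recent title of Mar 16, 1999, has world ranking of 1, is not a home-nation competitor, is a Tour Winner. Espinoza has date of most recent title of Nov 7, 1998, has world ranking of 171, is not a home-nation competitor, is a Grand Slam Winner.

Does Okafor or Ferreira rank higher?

Okafor

By status category: Espinoza, Okafor, Romero and Ruiz (Grand Slam Winner); then Vance, Andersen, Ferreira, Marino and Sorensen (Tour Winner); then Salazar (Qualifier).
Espinoza, Okafor, Romero and Ruiz all have world ranking 171, so the next rule applies.
Among Espinoza, Okafor, Romero and Ruiz, alphabetically by surname: Espinoza before Okafor before Romero before Ruiz.
Among Vance, Andersen, Ferreira, Marino and Sorensen, by world ranking (higher first): Vance (4) before Andersen, Ferreira, Marino and Sorensen (1).
Among Andersen, Ferreira, Marino and Sorensen, alphabetically by surname: Andersen before Ferreira before Marino before Sorensen.
So Okafor takes precedence.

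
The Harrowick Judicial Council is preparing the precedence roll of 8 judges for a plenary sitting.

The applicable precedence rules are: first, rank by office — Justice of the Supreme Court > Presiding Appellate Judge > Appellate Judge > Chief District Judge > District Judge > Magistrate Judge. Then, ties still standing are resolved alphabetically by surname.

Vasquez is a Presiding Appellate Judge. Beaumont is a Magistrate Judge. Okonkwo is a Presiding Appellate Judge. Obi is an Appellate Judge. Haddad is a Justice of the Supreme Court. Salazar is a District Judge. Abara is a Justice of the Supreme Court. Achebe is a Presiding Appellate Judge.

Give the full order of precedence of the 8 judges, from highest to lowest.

By office: Abara and Haddad (Justice of the Supreme Court); then Achebe, Okonkwo and Vasquez (Presiding Appellate Judge); then Obi (Appellate Judge); then Salazar (District Judge); then Beaumont (Magistrate Judge).
Among Abara and Haddad, alphabetically by surname: Abara before Haddad.
Among Achebe, Okonkwo and Vasquez, alphabetically by surname: Achebe before Okonkwo before Vasquez.
Full order: Abara, Haddad, Achebe, Okonkwo, Vasquez, Obi, Salazar, Beaumont.

Abara, Haddad, Achebe, Okonkwo, Vasquez, Obi, Salazar, Beaumont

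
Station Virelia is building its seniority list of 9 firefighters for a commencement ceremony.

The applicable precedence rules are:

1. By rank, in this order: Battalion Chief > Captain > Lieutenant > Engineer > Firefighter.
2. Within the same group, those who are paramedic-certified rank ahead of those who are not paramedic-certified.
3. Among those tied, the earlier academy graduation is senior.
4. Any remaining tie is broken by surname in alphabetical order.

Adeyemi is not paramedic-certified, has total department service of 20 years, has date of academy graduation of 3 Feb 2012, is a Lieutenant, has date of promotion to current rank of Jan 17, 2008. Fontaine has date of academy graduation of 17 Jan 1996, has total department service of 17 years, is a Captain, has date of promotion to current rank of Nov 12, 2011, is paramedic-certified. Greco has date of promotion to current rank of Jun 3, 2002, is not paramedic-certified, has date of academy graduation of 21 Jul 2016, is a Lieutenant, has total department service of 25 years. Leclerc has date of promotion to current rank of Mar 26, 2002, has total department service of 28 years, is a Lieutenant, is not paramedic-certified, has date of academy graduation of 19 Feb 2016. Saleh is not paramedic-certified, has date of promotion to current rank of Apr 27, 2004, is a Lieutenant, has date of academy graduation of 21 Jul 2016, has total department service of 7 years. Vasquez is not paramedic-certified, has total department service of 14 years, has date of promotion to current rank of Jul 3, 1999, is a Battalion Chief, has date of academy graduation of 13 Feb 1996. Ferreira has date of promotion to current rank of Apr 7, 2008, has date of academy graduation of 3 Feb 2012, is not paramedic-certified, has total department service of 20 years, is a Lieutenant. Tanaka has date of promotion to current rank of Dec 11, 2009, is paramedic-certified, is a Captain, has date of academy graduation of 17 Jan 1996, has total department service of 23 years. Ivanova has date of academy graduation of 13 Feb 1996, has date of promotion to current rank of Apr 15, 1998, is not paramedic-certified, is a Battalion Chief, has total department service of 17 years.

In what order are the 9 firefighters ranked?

Ivanova, Vasquez, Fontaine, Tanaka, Adeyemi, Ferreira, Leclerc, Greco, Saleh

By rank: Ivanova and Vasquez (Battalion Chief); then Fontaine and Tanaka (Captain); then Adeyemi, Ferreira, Leclerc, Greco and Saleh (Lieutenant).
Ivanova and Vasquez are each not paramedic-certified, so the next rule applies.
Ivanova and Vasquez both have date of academy graduation 13 Feb 1996, so the next rule applies.
Among Ivanova and Vasquez, alphabetically by surname: Ivanova before Vasquez.
Fontaine and Tanaka are each paramedic-certified, so the next rule applies.
Fontaine and Tanaka both have date of academy graduation 17 Jan 1996, so the next rule applies.
Among Fontaine and Tanaka, alphabetically by surname: Fontaine before Tanaka.
Adeyemi, Ferreira, Leclerc, Greco and Saleh are each not paramedic-certified, so the next rule applies.
Among Adeyemi, Ferreira, Leclerc, Greco and Saleh, by date of academy graduation (earlier first): Adeyemi and Ferreira (3 Feb 2012) before Leclerc (19 Feb 2016) before Greco and Saleh (21 Jul 2016).
Among Adeyemi and Ferreira, alphabetically by surname: Adeyemi before Ferreira.
Among Greco and Saleh, alphabetically by surname: Greco before Saleh.
Full order: Ivanova, Vasquez, Fontaine, Tanaka, Adeyemi, Ferreira, Leclerc, Greco, Saleh.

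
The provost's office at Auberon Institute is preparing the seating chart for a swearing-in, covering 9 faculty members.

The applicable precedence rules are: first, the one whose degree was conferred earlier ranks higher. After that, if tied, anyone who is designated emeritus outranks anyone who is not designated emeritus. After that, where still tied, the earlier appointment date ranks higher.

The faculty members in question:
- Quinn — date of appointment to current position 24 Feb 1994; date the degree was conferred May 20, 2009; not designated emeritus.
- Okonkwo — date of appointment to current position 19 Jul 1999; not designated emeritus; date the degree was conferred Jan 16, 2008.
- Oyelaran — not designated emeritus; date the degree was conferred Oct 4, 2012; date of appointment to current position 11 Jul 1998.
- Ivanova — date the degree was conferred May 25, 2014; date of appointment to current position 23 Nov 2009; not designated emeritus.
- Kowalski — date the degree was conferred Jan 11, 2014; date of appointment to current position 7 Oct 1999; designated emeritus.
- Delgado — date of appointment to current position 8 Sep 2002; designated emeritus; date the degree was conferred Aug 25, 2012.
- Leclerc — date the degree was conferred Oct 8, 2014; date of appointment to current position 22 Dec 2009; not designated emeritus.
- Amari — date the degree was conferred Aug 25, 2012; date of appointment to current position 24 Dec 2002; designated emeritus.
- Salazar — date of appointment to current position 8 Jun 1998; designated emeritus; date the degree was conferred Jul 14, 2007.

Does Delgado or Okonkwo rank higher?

By date the degree was conferred (earlier first): Salazar (Jul 14, 2007); then Okonkwo (Jan 16, 2008); then Quinn (May 20, 2009); then Delgado and Amari (both Aug 25, 2012); then Oyelaran (Oct 4, 2012); then Kowalski (Jan 11, 2014); then Ivanova (May 25, 2014); then Leclerc (Oct 8, 2014).
Delgado and Amari are each designated emeritus, so the next rule applies.
Among Delgado and Amari, by date of appointment to current position (earlier first): Delgado (8 Sep 2002) before Amari (24 Dec 2002).
So Okonkwo takes precedence.

Okonkwo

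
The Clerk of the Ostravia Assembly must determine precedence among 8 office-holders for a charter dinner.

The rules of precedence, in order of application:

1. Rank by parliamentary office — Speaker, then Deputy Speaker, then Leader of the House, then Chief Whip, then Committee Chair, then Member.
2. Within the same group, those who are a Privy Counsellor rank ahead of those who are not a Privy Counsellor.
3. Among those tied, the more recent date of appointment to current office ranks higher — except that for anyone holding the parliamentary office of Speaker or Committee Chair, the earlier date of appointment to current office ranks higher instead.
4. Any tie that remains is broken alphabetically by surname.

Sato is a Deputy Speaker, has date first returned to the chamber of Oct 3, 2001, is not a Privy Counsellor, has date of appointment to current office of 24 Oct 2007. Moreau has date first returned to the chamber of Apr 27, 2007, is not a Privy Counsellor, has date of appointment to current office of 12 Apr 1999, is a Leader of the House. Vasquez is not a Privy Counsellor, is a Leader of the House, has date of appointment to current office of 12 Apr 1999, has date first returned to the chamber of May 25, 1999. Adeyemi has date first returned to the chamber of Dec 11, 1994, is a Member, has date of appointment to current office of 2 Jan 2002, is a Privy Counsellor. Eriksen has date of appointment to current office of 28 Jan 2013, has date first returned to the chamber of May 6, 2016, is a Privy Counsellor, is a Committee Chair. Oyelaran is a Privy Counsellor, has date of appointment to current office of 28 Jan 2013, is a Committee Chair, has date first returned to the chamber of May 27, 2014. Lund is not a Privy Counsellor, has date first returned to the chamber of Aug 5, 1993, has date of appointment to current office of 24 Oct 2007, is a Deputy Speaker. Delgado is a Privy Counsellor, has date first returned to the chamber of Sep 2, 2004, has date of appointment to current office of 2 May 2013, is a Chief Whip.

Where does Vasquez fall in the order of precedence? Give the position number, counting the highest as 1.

4

By parliamentary office: Lund and Sato (Deputy Speaker); then Moreau and Vasquez (Leader of the House); then Delgado (Chief Whip); then Eriksen and Oyelaran (Committee Chair); then Adeyemi (Member).
Lund and Sato are each not a Privy Counsellor, so the next rule applies.
Lund and Sato both have date of appointment to current office 24 Oct 2007, so the next rule applies.
Among Lund and Sato, alphabetically by surname: Lund before Sato.
Moreau and Vasquez are each not a Privy Counsellor, so the next rule applies.
Moreau and Vasquez both have date of appointment to current office 12 Apr 1999, so the next rule applies.
Among Moreau and Vasquez, alphabetically by surname: Moreau before Vasquez.
Eriksen and Oyelaran are each a Privy Counsellor, so the next rule applies.
Eriksen and Oyelaran both have date of appointment to current office 28 Jan 2013, so the next rule applies.
Among Eriksen and Oyelaran, alphabetically by surname: Eriksen before Oyelaran.
Order: Lund, Sato, Moreau, Vasquez, Delgado, Eriksen, Oyelaran, Adeyemi. So position 4.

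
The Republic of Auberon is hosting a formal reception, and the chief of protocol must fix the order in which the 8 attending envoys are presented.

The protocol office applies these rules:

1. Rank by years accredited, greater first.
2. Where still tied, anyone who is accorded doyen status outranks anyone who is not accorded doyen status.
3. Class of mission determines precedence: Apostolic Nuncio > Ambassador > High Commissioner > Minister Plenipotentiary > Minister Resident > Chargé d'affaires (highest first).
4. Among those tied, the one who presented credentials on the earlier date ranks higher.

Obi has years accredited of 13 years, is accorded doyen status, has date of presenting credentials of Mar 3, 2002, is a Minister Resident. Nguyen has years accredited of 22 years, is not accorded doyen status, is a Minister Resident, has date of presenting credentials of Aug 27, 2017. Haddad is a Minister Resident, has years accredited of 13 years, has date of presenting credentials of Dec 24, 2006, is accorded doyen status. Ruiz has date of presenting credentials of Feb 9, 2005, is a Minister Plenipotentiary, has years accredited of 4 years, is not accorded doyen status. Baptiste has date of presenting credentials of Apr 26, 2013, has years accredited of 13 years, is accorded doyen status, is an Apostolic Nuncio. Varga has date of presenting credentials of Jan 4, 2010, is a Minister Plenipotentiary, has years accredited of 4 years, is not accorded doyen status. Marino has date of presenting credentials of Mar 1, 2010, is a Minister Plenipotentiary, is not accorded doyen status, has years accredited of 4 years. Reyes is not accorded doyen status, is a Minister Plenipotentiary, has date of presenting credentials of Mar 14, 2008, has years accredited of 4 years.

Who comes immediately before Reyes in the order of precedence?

Ruiz

By years accredited (higher first): Nguyen (22 years); then Baptiste, Obi and Haddad (each 13 years); then Ruiz, Reyes, Varga and Marino (each 4 years).
Baptiste, Obi and Haddad are each accorded doyen status, so the next rule applies.
Among Baptiste, Obi and Haddad, by class of mission: Baptiste (Apostolic Nuncio) before Obi and Haddad (Minister Resident).
Among Obi and Haddad, by date of presenting credentials (earlier first): Obi (Mar 3, 2002) before Haddad (Dec 24, 2006).
Ruiz, Reyes, Varga and Marino are each not accorded doyen status, so the next rule applies.
Ruiz, Reyes, Varga and Marino are each Minister Plenipotentiary, so the next rule applies.
Among Ruiz, Reyes, Varga and Marino, by date of presenting credentials (earlier first): Ruiz (Feb 9, 2005) before Reyes (Mar 14, 2008) before Varga (Jan 4, 2010) before Marino (Mar 1, 2010).
Order: Nguyen, Baptiste, Obi, Haddad, Ruiz, Reyes, Varga, Marino.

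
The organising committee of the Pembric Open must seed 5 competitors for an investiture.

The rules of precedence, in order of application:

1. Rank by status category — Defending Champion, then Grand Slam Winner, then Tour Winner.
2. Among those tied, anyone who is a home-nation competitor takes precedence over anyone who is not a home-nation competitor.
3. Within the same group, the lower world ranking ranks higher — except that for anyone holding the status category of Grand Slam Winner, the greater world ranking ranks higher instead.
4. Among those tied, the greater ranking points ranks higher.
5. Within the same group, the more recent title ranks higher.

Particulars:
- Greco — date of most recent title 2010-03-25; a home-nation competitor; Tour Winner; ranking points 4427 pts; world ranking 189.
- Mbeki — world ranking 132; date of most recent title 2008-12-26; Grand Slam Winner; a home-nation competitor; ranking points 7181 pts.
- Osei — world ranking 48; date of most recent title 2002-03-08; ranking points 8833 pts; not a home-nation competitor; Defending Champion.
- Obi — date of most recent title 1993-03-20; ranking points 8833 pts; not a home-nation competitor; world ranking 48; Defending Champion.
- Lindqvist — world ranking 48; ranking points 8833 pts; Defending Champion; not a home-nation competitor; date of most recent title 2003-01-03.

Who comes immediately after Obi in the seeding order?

Mbeki

By status category: Lindqvist, Osei and Obi (Defending Champion); then Mbeki (Grand Slam Winner); then Greco (Tour Winner).
Lindqvist, Osei and Obi are each not a home-nation competitor, so the next rule applies.
Lindqvist, Osei and Obi all have world ranking 48, so the next rule applies.
Lindqvist, Osei and Obi all have ranking points 8833 pts, so the next rule applies.
Among Lindqvist, Osei and Obi, by date of most recent title (later first): Lindqvist (2003-01-03) before Osei (2002-03-08) before Obi (1993-03-20).
Order: Lindqvist, Osei, Obi, Mbeki, Greco.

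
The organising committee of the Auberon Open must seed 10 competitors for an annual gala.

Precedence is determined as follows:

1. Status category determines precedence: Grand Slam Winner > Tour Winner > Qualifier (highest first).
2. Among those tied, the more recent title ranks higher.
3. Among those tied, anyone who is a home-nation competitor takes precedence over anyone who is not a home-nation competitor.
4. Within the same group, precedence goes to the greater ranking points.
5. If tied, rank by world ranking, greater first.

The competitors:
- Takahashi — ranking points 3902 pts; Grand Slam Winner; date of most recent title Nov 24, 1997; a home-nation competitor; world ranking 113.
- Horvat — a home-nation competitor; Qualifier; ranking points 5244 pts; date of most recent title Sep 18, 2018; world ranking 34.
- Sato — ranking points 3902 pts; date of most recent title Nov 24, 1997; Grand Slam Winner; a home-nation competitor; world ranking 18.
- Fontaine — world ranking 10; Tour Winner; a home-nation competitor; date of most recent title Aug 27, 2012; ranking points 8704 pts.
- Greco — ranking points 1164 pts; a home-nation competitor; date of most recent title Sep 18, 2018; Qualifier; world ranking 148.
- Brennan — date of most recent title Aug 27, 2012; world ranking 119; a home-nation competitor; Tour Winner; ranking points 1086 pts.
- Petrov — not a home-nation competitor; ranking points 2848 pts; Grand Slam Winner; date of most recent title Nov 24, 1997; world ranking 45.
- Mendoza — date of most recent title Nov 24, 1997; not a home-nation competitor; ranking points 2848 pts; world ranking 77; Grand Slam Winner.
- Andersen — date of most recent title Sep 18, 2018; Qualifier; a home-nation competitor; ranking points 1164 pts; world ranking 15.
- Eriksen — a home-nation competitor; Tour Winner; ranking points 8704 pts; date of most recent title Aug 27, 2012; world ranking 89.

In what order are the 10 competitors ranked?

Takahashi, Sato, Mendoza, Petrov, Eriksen, Fontaine, Brennan, Horvat, Greco, Andersen

By status category: Takahashi, Sato, Mendoza and Petrov (Grand Slam Winner); then Eriksen, Fontaine and Brennan (Tour Winner); then Horvat, Greco and Andersen (Qualifier).
Takahashi, Sato, Mendoza and Petrov all have date of most recent title Nov 24, 1997, so the next rule applies.
Among Takahashi, Sato, Mendoza and Petrov, a home-nation competitor before not a home-nation competitor: Takahashi and Sato (a home-nation competitor) before Mendoza and Petrov (not a home-nation competitor).
Takahashi and Sato both have ranking points 3902 pts, so the next rule applies.
Among Takahashi and Sato, by world ranking (higher first): Takahashi (113) before Sato (18).
Mendoza and Petrov both have ranking points 2848 pts, so the next rule applies.
Among Mendoza and Petrov, by world ranking (higher first): Mendoza (77) before Petrov (45).
Eriksen, Fontaine and Brennan all have date of most recent title Aug 27, 2012, so the next rule applies.
Eriksen, Fontaine and Brennan are each a home-nation competitor, so the next rule applies.
Among Eriksen, Fontaine and Brennan, by ranking points (higher first): Eriksen and Fontaine (8704 pts) before Brennan (1086 pts).
Among Eriksen and Fontaine, by world ranking (higher first): Eriksen (89) before Fontaine (10).
Horvat, Greco and Andersen all have date of most recent title Sep 18, 2018, so the next rule applies.
Horvat, Greco and Andersen are each a home-nation competitor, so the next rule applies.
Among Horvat, Greco and Andersen, by ranking points (higher first): Horvat (5244 pts) before Greco and Andersen (1164 pts).
Among Greco and Andersen, by world ranking (higher first): Greco (148) before Andersen (15).
Full order: Takahashi, Sato, Mendoza, Petrov, Eriksen, Fontaine, Brennan, Horvat, Greco, Andersen.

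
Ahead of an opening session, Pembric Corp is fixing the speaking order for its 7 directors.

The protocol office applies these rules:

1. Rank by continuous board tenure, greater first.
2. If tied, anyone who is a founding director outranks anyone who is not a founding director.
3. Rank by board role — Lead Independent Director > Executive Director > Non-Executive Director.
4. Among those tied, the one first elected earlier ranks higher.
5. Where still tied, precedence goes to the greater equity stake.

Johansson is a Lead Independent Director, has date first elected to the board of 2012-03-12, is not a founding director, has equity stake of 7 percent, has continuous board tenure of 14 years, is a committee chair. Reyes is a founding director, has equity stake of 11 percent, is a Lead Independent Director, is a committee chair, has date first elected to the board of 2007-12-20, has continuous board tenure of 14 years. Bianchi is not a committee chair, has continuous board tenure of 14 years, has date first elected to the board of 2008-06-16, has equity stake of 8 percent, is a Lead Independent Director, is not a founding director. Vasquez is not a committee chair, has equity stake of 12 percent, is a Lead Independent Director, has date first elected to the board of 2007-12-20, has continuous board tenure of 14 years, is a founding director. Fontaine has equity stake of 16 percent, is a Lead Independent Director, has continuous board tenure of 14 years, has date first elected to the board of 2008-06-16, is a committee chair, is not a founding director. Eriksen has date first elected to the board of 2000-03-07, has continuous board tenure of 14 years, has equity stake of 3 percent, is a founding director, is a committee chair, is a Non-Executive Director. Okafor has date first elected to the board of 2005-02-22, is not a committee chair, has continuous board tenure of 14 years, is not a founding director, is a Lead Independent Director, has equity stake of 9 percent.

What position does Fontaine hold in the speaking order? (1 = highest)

By continuous board tenure (higher first): Vasquez, Reyes, Eriksen, Okafor, Fontaine, Bianchi and Johansson (each 14 years).
Among Vasquez, Reyes, Eriksen, Okafor, Fontaine, Bianchi and Johansson, a founding director before not a founding director: Vasquez, Reyes and Eriksen (a founding director) before Okafor, Fontaine, Bianchi and Johansson (not a founding director).
Among Vasquez, Reyes and Eriksen, by board role: Vasquez and Reyes (Lead Independent Director) before Eriksen (Non-Executive Director).
Vasquez and Reyes both have date first elected to the board 2007-12-20, so the next rule applies.
Among Vasquez and Reyes, by equity stake (higher first): Vasquez (12 percent) before Reyes (11 percent).
Okafor, Fontaine, Bianchi and Johansson are each Lead Independent Director, so the next rule applies.
Among Okafor, Fontaine, Bianchi and Johansson, by date first elected to the board (earlier first): Okafor (2005-02-22) before Fontaine and Bianchi (2008-06-16) before Johansson (2012-03-12).
Among Fontaine and Bianchi, by equity stake (higher first): Fontaine (16 percent) before Bianchi (8 percent).
Order: Vasquez, Reyes, Eriksen, Okafor, Fontaine, Bianchi, Johansson. So position 5.

5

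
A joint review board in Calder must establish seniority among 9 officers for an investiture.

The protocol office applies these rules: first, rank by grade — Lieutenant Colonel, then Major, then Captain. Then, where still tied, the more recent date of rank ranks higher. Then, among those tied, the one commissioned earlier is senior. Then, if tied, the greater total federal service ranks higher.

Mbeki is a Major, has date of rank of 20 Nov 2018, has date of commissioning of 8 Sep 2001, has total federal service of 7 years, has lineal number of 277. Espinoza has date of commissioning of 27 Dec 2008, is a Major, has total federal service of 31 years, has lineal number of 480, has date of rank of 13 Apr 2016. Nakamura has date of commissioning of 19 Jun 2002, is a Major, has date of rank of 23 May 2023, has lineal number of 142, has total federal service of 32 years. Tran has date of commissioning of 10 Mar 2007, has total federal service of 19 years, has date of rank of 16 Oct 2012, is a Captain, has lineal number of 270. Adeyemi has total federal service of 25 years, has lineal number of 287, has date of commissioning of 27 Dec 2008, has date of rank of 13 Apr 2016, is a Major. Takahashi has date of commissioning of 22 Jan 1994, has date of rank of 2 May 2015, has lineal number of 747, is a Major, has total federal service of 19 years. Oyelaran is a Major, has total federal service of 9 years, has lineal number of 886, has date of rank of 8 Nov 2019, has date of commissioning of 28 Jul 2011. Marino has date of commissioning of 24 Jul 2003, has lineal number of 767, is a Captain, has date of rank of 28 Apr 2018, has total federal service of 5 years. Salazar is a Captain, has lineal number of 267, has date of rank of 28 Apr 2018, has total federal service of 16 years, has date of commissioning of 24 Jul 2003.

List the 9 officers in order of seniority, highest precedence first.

Nakamura, Oyelaran, Mbeki, Espinoza, Adeyemi, Takahashi, Salazar, Marino, Tran

By grade: Nakamura, Oyelaran, Mbeki, Espinoza, Adeyemi and Takahashi (Major); then Salazar, Marino and Tran (Captain).
Among Nakamura, Oyelaran, Mbeki, Espinoza, Adeyemi and Takahashi, by date of rank (later first): Nakamura (23 May 2023) before Oyelaran (8 Nov 2019) before Mbeki (20 Nov 2018) before Espinoza and Adeyemi (13 Apr 2016) before Takahashi (2 May 2015).
Espinoza and Adeyemi both have date of commissioning 27 Dec 2008, so the next rule applies.
Among Espinoza and Adeyemi, by total federal service (higher first): Espinoza (31 years) before Adeyemi (25 years).
Among Salazar, Marino and Tran, by date of rank (later first): Salazar and Marino (28 Apr 2018) before Tran (16 Oct 2012).
Salazar and Marino both have date of commissioning 24 Jul 2003, so the next rule applies.
Among Salazar and Marino, by total federal service (higher first): Salazar (16 years) before Marino (5 years).
Full order: Nakamura, Oyelaran, Mbeki, Espinoza, Adeyemi, Takahashi, Salazar, Marino, Tran.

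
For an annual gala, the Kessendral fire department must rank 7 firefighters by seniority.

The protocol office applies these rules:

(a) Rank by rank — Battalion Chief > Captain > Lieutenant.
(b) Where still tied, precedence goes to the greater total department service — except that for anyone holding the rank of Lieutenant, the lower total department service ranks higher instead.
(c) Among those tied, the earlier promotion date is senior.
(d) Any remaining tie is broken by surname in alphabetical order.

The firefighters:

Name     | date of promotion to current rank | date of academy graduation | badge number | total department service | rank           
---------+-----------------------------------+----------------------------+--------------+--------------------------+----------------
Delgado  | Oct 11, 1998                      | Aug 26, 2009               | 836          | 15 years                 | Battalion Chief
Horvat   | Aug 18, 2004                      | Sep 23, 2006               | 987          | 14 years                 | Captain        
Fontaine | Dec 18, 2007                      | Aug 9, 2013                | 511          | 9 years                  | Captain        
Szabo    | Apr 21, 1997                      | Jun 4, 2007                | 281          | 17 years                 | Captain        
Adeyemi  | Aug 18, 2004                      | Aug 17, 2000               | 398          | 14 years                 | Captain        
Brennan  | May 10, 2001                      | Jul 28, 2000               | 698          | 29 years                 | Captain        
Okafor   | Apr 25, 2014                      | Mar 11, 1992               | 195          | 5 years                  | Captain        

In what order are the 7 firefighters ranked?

Delgado, Brennan, Szabo, Adeyemi, Horvat, Fontaine, Okafor

By rank: Delgado (Battalion Chief); then Brennan, Szabo, Adeyemi, Horvat, Fontaine and Okafor (Captain).
Among Brennan, Szabo, Adeyemi, Horvat, Fontaine and Okafor, by total department service (higher first): Brennan (29 years) before Szabo (17 years) before Adeyemi and Horvat (14 years) before Fontaine (9 years) before Okafor (5 years).
Adeyemi and Horvat both have date of promotion to current rank Aug 18, 2004, so the next rule applies.
Among Adeyemi and Horvat, alphabetically by surname: Adeyemi before Horvat.
Full order: Delgado, Brennan, Szabo, Adeyemi, Horvat, Fontaine, Okafor.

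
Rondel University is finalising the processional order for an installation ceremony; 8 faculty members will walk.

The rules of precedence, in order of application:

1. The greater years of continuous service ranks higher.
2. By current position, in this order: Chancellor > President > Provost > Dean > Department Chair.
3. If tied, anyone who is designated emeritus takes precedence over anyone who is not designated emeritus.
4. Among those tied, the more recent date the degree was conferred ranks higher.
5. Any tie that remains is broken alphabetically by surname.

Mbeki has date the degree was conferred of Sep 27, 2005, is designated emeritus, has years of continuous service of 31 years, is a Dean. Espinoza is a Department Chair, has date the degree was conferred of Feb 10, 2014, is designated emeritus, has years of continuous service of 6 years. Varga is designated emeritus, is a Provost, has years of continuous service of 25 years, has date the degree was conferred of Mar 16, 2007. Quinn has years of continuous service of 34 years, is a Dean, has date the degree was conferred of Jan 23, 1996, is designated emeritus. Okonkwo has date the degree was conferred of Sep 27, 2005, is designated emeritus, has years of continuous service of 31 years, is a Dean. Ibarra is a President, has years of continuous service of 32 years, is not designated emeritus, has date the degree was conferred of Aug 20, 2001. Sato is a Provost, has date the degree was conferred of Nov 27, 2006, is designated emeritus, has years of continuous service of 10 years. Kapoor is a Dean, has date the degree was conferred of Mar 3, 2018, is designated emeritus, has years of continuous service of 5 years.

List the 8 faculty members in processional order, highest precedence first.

By years of continuous service (higher first): Quinn (34 years); then Ibarra (32 years); then Mbeki and Okonkwo (both 31 years); then Varga (25 years); then Sato (10 years); then Espinoza (6 years); then Kapoor (5 years).
Mbeki and Okonkwo are each Dean, so the next rule applies.
Mbeki and Okonkwo are each designated emeritus, so the next rule applies.
Mbeki and Okonkwo both have date the degree was conferred Sep 27, 2005, so the next rule applies.
Among Mbeki and Okonkwo, alphabetically by surname: Mbeki before Okonkwo.
Full order: Quinn, Ibarra, Mbeki, Okonkwo, Varga, Sato, Espinoza, Kapoor.

Quinn, Ibarra, Mbeki, Okonkwo, Varga, Sato, Espinoza, Kapoor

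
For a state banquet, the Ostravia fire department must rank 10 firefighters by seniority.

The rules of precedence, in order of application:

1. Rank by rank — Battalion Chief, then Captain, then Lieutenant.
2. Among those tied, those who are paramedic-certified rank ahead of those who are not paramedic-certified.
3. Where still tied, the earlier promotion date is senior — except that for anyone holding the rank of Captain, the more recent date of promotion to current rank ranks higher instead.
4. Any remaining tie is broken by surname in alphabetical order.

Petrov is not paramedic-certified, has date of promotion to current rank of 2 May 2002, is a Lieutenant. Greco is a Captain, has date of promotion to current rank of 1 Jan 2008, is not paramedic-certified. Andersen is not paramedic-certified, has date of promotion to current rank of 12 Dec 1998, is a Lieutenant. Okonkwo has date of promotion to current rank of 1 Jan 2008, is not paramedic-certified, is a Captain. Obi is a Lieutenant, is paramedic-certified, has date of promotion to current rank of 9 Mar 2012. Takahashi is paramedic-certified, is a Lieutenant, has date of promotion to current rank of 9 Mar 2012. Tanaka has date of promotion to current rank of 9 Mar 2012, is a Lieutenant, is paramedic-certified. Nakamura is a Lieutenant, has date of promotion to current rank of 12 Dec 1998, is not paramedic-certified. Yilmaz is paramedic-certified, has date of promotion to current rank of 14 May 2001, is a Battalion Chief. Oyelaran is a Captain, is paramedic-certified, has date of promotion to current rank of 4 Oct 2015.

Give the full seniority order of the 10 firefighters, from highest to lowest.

Yilmaz, Oyelaran, Greco, Okonkwo, Obi, Takahashi, Tanaka, Andersen, Nakamura, Petrov

By rank: Yilmaz (Battalion Chief); then Oyelaran, Greco and Okonkwo (Captain); then Obi, Takahashi, Tanaka, Andersen, Nakamura and Petrov (Lieutenant).
Among Oyelaran, Greco and Okonkwo, paramedic-certified before not paramedic-certified: Oyelaran (paramedic-certified) before Greco and Okonkwo (not paramedic-certified).
Greco and Okonkwo both have date of promotion to current rank 1 Jan 2008, so the next rule applies.
Among Greco and Okonkwo, alphabetically by surname: Greco before Okonkwo.
Among Obi, Takahashi, Tanaka, Andersen, Nakamura and Petrov, paramedic-certified before not paramedic-certified: Obi, Takahashi and Tanaka (paramedic-certified) before Andersen, Nakamura and Petrov (not paramedic-certified).
Obi, Takahashi and Tanaka all have date of promotion to current rank 9 Mar 2012, so the next rule applies.
Among Obi, Takahashi and Tanaka, alphabetically by surname: Obi before Takahashi before Tanaka.
Among Andersen, Nakamura and Petrov, by date of promotion to current rank (earlier first): Andersen and Nakamura (12 Dec 1998) before Petrov (2 May 2002).
Among Andersen and Nakamura, alphabetically by surname: Andersen before Nakamura.
Full order: Yilmaz, Oyelaran, Greco, Okonkwo, Obi, Takahashi, Tanaka, Andersen, Nakamura, Petrov.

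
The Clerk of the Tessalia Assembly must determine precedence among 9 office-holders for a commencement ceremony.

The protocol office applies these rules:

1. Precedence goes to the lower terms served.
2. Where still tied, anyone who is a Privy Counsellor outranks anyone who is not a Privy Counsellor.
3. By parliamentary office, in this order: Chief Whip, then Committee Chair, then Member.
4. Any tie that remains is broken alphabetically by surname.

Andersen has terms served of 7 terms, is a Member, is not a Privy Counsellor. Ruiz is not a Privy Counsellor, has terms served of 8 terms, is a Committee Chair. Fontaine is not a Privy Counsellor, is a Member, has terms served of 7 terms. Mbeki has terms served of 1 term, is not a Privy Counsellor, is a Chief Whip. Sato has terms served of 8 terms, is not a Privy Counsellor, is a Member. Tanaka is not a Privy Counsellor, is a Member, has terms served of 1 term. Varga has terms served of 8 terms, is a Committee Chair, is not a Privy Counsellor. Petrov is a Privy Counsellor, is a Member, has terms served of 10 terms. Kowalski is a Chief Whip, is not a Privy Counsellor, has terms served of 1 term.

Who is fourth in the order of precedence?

Andersen

By terms served (lower first): Kowalski, Mbeki and Tanaka (each 1 term); then Andersen and Fontaine (both 7 terms); then Ruiz, Varga and Sato (each 8 terms); then Petrov (10 terms).
Kowalski, Mbeki and Tanaka are each not a Privy Counsellor, so the next rule applies.
Among Kowalski, Mbeki and Tanaka, by parliamentary office: Kowalski and Mbeki (Chief Whip) before Tanaka (Member).
Among Kowalski and Mbeki, alphabetically by surname: Kowalski before Mbeki.
Andersen and Fontaine are each not a Privy Counsellor, so the next rule applies.
Andersen and Fontaine are each Member, so the next rule applies.
Among Andersen and Fontaine, alphabetically by surname: Andersen before Fontaine.
Ruiz, Varga and Sato are each not a Privy Counsellor, so the next rule applies.
Among Ruiz, Varga and Sato, by parliamentary office: Ruiz and Varga (Committee Chair) before Sato (Member).
Among Ruiz and Varga, alphabetically by surname: Ruiz before Varga.
Order: Kowalski, Mbeki, Tanaka, Andersen, Fontaine, Ruiz, Varga, Sato, Petrov.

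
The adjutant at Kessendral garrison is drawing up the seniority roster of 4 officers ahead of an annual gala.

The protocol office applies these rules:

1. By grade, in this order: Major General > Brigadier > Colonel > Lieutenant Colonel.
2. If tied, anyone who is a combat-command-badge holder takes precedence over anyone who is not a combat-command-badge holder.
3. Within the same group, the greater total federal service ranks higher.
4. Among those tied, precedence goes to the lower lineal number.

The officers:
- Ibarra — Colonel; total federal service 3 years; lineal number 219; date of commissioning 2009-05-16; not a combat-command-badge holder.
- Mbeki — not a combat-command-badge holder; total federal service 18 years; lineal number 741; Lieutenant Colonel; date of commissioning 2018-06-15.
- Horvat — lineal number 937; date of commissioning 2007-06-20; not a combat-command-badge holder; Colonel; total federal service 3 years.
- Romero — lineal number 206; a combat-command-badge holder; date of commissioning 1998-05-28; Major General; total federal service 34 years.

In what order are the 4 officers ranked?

By grade: Romero (Major General); then Ibarra and Horvat (Colonel); then Mbeki (Lieutenant Colonel).
Ibarra and Horvat are each not a combat-command-badge holder, so the next rule applies.
Ibarra and Horvat both have total federal service 3 years, so the next rule applies.
Among Ibarra and Horvat, by lineal number (lower first): Ibarra (219) before Horvat (937).
Full order: Romero, Ibarra, Horvat, Mbeki.

Romero, Ibarra, Horvat, Mbeki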